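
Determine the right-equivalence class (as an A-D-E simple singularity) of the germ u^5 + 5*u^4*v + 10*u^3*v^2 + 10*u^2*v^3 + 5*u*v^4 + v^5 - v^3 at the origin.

The Hessian of f at 0 has rank 0. Corank 2; j^3 = -v^3 is a perfect cube, so E-series; the 5-jet and mu = 8 give E_8.

E_8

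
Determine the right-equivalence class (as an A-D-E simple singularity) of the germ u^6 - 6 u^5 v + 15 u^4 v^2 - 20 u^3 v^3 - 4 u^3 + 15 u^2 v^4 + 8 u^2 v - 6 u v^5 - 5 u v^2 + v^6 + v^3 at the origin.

D_7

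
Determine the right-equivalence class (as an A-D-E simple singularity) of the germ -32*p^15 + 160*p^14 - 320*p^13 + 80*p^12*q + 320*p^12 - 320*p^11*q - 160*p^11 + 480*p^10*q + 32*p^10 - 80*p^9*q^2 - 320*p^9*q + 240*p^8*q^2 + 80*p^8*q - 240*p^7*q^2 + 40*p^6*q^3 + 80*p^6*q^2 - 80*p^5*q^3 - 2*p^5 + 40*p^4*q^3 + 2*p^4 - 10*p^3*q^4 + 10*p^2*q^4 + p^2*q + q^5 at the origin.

D_{6}

The Hessian of f at 0 has rank 0. Corank 2; j^3 = p^2*q has shape L^2 M (L != M), so D-series; mu = 6 gives D_6.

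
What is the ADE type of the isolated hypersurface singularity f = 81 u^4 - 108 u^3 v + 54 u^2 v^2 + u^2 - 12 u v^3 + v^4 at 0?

The Hessian of f at 0 has rank 1. Corank 1: A-series; mu = 3 gives A_3.

A3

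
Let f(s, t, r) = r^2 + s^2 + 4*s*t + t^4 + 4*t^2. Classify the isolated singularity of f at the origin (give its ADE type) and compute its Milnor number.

Type A3, Milnor number mu = 3.

The Hessian of f at 0 has rank 2. Corank 1: A-series; mu = 3 gives A_3.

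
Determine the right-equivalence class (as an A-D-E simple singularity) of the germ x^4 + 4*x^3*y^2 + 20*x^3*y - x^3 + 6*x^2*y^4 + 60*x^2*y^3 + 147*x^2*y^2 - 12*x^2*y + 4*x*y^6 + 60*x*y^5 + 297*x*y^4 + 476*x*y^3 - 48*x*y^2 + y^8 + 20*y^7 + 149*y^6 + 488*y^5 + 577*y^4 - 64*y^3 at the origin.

E_6

The Hessian of f at 0 has rank 0. Corank 2; j^3 = -(x + 4*y)^3 is a perfect cube, so E-series; the 4-jet and mu = 6 give E_6.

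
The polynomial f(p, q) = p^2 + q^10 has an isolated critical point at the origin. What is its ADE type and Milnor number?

Type A9, Milnor number mu = 9.

The Hessian of f at 0 is [[2, 0], [0, 0]] with rank 1, so corank 1. A Groebner basis of the Jacobian ideal J(f) in C{p,q} is {q^9, p}; counting standard monomials gives mu = 9. Corank 1: A-series; mu = 9 gives A_9.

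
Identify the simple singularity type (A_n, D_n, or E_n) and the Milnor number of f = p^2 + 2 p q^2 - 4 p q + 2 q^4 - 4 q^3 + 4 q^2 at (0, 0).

Type A_{3}, Milnor number mu = 3.

The Hessian of f at 0 is [[2, -4], [-4, 8]] with rank 1, so corank 1. A Groebner basis of the Jacobian ideal J(f) in C{p,q} is {p^2 + 4*p - 8*q, p*q + 2*p - 4*q, p + q^2 - 2*q}; counting standard monomials gives mu = 3. Corank 1: A-series; mu = 3 gives A_3.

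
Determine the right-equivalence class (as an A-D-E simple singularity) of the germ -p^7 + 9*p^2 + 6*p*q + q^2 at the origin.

The Hessian of f at 0 is [[18, 6], [6, 2]] with rank 1, so corank 1. A Groebner basis of the Jacobian ideal J(f) in C{p,q} is {q^6, p + q/3}; counting standard monomials gives mu = 6. Corank 1: A-series; mu = 6 gives A_6.

A_6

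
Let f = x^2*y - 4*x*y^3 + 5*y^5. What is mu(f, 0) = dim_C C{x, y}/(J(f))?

The Hessian of f at 0 has rank 0. Corank 2; j^3 = x^2*y has shape L^2 M (L != M), so D-series; mu = 6 gives D_6.

6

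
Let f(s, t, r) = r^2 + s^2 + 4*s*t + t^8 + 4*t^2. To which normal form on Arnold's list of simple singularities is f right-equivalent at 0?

A_{7}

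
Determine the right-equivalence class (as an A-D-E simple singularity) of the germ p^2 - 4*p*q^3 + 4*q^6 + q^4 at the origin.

A_{3}

The Hessian of f at 0 has rank 1. Corank 1: A-series; mu = 3 gives A_3.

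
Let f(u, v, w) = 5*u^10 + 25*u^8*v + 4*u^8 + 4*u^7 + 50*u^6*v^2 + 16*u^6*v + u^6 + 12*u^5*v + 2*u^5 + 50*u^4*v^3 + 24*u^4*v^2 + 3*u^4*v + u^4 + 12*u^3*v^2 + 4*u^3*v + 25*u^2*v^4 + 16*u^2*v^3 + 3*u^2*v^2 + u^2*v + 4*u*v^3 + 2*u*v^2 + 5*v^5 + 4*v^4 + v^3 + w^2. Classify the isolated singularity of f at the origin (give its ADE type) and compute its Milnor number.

The Hessian of f at 0 is [[0, 0, 0], [0, 0, 0], [0, 0, 2]] with rank 1, so corank 2. A Groebner basis of the Jacobian ideal J(f) in C{u,v,w} is {u^3 + 17*u^2/12 + 5*u*v/2 + 13*v^2/12, u^2*v - 2*u^2/3 - u*v - v^2/3, -u^2/12 + u*v^2 - u*v/2 - 5*v^2/12, 5*u^2/6 + 2*u*v + v^3 + 7*v^2/6, w}; counting standard monomials gives mu = 6. Corank 2; j^3 = v*(u + v)^2 has shape L^2 M (L != M), so D-series; mu = 6 gives D_6.

Type D_6, Milnor number mu = 6.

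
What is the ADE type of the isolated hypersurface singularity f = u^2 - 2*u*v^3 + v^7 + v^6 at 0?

The Hessian of f at 0 has rank 1. Corank 1: A-series; mu = 6 gives A_6.

A_{6}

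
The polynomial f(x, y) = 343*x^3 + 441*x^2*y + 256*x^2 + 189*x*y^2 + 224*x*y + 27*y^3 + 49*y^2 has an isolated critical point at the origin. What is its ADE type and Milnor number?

Type A2, Milnor number mu = 2.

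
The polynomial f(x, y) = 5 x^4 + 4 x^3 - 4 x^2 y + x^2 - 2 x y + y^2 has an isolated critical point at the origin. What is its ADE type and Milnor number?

Type A_3, Milnor number mu = 3.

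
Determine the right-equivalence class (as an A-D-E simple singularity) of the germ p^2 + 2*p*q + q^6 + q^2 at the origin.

A_5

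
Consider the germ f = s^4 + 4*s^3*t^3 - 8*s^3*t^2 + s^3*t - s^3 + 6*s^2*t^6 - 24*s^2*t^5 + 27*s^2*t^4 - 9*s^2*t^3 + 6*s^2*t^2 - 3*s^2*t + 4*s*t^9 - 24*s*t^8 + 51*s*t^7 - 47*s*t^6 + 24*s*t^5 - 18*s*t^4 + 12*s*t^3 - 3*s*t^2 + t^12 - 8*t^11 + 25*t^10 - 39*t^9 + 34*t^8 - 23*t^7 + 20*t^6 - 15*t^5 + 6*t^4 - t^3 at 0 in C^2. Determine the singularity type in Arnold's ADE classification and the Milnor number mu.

The Hessian of f at 0 is [[0, 0], [0, 0]] with rank 0, so corank 2. A Groebner basis of the Jacobian ideal J(f) in C{s,t} is {-s^2 - 2*s*t + t^4 - t^3/3 - t^2, s^3 - 5*s^2 - 10*s*t - 2*t^3/3 - 5*t^2, s^2*t + 3*s^2 + 6*s*t + 3*t^2, -4*s^2/3 + s*t^2 - 8*s*t/3 + 5*t^3/9 - 4*t^2/3}; counting standard monomials gives mu = 7. Corank 2; j^3 = -(s + t)^3 is a perfect cube, so E-series; the 4-jet and mu = 7 give E_7.

Type E_{7}, Milnor number mu = 7.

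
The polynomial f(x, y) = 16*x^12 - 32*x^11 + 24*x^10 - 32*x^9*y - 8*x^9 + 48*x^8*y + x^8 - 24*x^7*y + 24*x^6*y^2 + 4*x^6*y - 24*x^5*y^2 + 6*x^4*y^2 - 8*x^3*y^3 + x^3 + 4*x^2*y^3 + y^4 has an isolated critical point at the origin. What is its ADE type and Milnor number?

Type E6, Milnor number mu = 6.

The Hessian of f at 0 has rank 0. Corank 2; j^3 = x^3 is a perfect cube, so E-series; the 4-jet and mu = 6 give E_6.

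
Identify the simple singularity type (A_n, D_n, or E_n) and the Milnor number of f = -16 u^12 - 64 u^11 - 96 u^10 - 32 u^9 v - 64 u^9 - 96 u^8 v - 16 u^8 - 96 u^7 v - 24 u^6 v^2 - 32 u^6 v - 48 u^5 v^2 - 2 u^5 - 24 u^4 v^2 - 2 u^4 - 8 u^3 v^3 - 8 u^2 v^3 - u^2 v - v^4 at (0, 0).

Type D_5, Milnor number mu = 5.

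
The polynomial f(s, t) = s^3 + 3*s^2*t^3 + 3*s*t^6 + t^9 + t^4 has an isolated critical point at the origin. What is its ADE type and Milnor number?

Type E6, Milnor number mu = 6.

The Hessian of f at 0 has rank 0. Corank 2; j^3 = s^3 is a perfect cube, so E-series; the 4-jet and mu = 6 give E_6.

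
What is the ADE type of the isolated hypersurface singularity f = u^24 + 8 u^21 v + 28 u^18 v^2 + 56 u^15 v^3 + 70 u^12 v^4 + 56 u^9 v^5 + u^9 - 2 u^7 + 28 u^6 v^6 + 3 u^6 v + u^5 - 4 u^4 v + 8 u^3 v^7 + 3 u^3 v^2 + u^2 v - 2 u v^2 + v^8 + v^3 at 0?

D9

The Hessian of f at 0 has rank 0. Corank 2; j^3 = v*(u - v)^2 has shape L^2 M (L != M), so D-series; mu = 9 gives D_9.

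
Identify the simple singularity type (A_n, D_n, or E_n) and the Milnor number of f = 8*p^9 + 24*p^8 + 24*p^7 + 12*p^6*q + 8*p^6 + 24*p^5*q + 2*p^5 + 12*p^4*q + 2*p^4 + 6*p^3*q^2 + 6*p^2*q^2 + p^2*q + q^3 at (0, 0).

Type D4, Milnor number mu = 4.

The Hessian of f at 0 has rank 0. Corank 2; j^3 = q*(p^2 + q^2) splits into three distinct lines over C (the quadratic factor has nonzero discriminant), so D_4.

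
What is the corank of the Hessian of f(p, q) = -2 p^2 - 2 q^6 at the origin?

1

The Hessian at 0 is [[-4, 0], [0, 0]] of rank 1; hence corank 1.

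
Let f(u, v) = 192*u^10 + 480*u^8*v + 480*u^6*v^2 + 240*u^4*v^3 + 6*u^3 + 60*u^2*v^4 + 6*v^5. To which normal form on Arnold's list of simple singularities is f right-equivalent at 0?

E_{8}

The Hessian of f at 0 has rank 0. Corank 2; j^3 = 6*u^3 is a perfect cube, so E-series; the 5-jet and mu = 8 give E_8.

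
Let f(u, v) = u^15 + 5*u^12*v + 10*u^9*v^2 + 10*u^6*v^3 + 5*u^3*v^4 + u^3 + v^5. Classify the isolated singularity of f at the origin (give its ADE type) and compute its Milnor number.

Type E8, Milnor number mu = 8.

The Hessian of f at 0 has rank 0. Corank 2; j^3 = u^3 is a perfect cube, so E-series; the 5-jet and mu = 8 give E_8.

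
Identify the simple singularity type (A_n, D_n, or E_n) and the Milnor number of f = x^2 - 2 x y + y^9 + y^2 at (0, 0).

Type A_8, Milnor number mu = 8.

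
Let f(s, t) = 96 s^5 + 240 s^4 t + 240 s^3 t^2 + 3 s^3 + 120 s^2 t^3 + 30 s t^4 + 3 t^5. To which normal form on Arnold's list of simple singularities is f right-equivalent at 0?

The Hessian of f at 0 is [[0, 0], [0, 0]] with rank 0, so corank 2. A Groebner basis of the Jacobian ideal J(f) in C{s,t} is {t^5, s*t^3 + t^4/8, s^2}; counting standard monomials gives mu = 8. Corank 2; j^3 = 3*s^3 is a perfect cube, so E-series; the 5-jet and mu = 8 give E_8.

E_8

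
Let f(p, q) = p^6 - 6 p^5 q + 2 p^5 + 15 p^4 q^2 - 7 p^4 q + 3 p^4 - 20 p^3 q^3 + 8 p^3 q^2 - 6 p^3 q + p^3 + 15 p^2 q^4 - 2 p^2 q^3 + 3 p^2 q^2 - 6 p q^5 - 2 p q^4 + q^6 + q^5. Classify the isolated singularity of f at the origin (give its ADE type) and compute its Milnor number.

The Hessian of f at 0 has rank 0. Corank 2; j^3 = p^3 is a perfect cube, so E-series; the 5-jet and mu = 8 give E_8.

Type E_{8}, Milnor number mu = 8.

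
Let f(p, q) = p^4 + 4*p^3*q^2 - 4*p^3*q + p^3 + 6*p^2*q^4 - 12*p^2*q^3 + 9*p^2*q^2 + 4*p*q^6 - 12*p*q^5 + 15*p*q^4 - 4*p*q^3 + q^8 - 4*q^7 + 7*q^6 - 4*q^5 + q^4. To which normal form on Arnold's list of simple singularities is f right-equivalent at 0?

E6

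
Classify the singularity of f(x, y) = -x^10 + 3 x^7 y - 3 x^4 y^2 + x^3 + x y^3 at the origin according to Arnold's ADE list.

The Hessian of f at 0 is [[0, 0], [0, 0]] with rank 0, so corank 2. A Groebner basis of the Jacobian ideal J(f) in C{x,y} is {x^3, x*y^2, 3*x^2 + y^3}; counting standard monomials gives mu = 7. Corank 2; j^3 = x^3 is a perfect cube, so E-series; the 4-jet and mu = 7 give E_7.

E_{7}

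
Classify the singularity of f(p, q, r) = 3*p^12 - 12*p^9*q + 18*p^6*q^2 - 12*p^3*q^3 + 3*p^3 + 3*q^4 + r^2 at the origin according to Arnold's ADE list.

E_{6}

The Hessian of f at 0 is [[0, 0, 0], [0, 0, 0], [0, 0, 2]] with rank 1, so corank 2. A Groebner basis of the Jacobian ideal J(f) in C{p,q,r} is {q^3, p^2, r}; counting standard monomials gives mu = 6. Corank 2; j^3 = 3*p^3 is a perfect cube, so E-series; the 4-jet and mu = 6 give E_6.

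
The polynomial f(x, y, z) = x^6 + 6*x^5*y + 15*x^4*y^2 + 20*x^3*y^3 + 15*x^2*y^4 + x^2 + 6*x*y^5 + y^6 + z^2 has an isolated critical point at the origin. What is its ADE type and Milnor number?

Type A_{5}, Milnor number mu = 5.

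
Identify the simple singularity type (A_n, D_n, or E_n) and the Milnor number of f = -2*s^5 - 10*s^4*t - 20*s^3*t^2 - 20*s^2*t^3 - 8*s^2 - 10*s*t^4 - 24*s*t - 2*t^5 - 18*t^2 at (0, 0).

Type A_4, Milnor number mu = 4.

The Hessian of f at 0 is [[-16, -24], [-24, -36]] with rank 1, so corank 1. A Groebner basis of the Jacobian ideal J(f) in C{s,t} is {t^4, s + 3*t/2}; counting standard monomials gives mu = 4. Corank 1: A-series; mu = 4 gives A_4.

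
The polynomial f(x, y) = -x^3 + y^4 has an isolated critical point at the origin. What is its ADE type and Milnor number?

Type E_{6}, Milnor number mu = 6.

The Hessian of f at 0 is [[0, 0], [0, 0]] with rank 0, so corank 2. A Groebner basis of the Jacobian ideal J(f) in C{x,y} is {y^3, x^2}; counting standard monomials gives mu = 6. Corank 2; j^3 = -x^3 is a perfect cube, so E-series; the 4-jet and mu = 6 give E_6.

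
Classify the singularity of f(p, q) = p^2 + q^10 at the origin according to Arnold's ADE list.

A9

The Hessian of f at 0 is [[2, 0], [0, 0]] with rank 1, so corank 1. A Groebner basis of the Jacobian ideal J(f) in C{p,q} is {q^9, p}; counting standard monomials gives mu = 9. Corank 1: A-series; mu = 9 gives A_9.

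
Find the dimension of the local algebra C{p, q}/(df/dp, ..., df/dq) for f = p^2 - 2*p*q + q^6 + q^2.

5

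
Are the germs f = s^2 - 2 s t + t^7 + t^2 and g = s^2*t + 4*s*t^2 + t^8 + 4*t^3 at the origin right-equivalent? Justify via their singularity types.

No.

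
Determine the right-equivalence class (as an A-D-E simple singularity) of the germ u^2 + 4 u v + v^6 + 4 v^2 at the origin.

A_{5}

The Hessian of f at 0 has rank 1. Corank 1: A-series; mu = 5 gives A_5.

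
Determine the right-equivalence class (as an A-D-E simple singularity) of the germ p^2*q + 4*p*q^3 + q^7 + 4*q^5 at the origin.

The Hessian of f at 0 is [[0, 0], [0, 0]] with rank 0, so corank 2. A Groebner basis of the Jacobian ideal J(f) in C{p,q} is {p^2*q^2 + 4*p^2/7 + 8*p*q^2/7, p^3 - 8*p^2/7 - 16*p*q^2/7, p*q/2 + q^3}; counting standard monomials gives mu = 8. Corank 2; j^3 = p^2*q has shape L^2 M (L != M), so D-series; mu = 8 gives D_8.

D_8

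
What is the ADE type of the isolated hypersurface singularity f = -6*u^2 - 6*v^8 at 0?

A_{7}

The Hessian of f at 0 is [[-12, 0], [0, 0]] with rank 1, so corank 1. A Groebner basis of the Jacobian ideal J(f) in C{u,v} is {v^7, u}; counting standard monomials gives mu = 7. Corank 1: A-series; mu = 7 gives A_7.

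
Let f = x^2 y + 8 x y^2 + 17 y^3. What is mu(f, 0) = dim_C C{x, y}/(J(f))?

The Hessian of f at 0 is [[0, 0], [0, 0]] with rank 0, so corank 2. A Groebner basis of the Jacobian ideal J(f) in C{x,y} is {y^3, x^2 - 13*y^2, x*y + 4*y^2}; counting standard monomials gives mu = 4. Corank 2; j^3 = y*(x^2 + 8*x*y + 17*y^2) splits into three distinct lines over C (the quadratic factor has nonzero discriminant), so D_4.

4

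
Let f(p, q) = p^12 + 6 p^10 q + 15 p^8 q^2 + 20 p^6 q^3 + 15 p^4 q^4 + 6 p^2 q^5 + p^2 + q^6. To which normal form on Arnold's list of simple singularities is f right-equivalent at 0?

A_5

The Hessian of f at 0 is [[2, 0], [0, 0]] with rank 1, so corank 1. A Groebner basis of the Jacobian ideal J(f) in C{p,q} is {q^5, p}; counting standard monomials gives mu = 5. Corank 1: A-series; mu = 5 gives A_5.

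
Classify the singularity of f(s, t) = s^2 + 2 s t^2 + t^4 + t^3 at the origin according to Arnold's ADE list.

A2

The Hessian of f at 0 has rank 1. Corank 1: A-series; mu = 2 gives A_2.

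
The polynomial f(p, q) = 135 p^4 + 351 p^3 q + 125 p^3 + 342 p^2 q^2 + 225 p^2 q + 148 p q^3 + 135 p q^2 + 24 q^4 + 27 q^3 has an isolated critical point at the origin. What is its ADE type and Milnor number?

Type E_7, Milnor number mu = 7.

The Hessian of f at 0 has rank 0. Corank 2; j^3 = (5*p + 3*q)^3 is a perfect cube, so E-series; the 4-jet and mu = 7 give E_7.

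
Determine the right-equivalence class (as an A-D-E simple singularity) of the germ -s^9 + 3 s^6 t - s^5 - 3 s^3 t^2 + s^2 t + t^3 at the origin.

The Hessian of f at 0 has rank 0. Corank 2; j^3 = t*(s^2 + t^2) splits into three distinct lines over C (the quadratic factor has nonzero discriminant), so D_4.

D4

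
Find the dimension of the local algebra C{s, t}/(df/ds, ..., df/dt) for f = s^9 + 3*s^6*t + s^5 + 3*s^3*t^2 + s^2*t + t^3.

The Hessian of f at 0 is [[0, 0], [0, 0]] with rank 0, so corank 2. A Groebner basis of the Jacobian ideal J(f) in C{s,t} is {t^3, s^2 + 3*t^2, s*t}; counting standard monomials gives mu = 4. Corank 2; j^3 = t*(s^2 + t^2) splits into three distinct lines over C (the quadratic factor has nonzero discriminant), so D_4.

4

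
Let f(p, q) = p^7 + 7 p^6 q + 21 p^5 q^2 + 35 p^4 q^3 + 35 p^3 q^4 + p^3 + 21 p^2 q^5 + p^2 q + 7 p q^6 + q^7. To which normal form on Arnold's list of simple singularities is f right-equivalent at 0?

The Hessian of f at 0 has rank 0. Corank 2; j^3 = p^2*(p + q) has shape L^2 M (L != M), so D-series; mu = 8 gives D_8.

D_8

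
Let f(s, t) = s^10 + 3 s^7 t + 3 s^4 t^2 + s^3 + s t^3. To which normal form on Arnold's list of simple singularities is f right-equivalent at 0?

The Hessian of f at 0 has rank 0. Corank 2; j^3 = s^3 is a perfect cube, so E-series; the 4-jet and mu = 7 give E_7.

E_7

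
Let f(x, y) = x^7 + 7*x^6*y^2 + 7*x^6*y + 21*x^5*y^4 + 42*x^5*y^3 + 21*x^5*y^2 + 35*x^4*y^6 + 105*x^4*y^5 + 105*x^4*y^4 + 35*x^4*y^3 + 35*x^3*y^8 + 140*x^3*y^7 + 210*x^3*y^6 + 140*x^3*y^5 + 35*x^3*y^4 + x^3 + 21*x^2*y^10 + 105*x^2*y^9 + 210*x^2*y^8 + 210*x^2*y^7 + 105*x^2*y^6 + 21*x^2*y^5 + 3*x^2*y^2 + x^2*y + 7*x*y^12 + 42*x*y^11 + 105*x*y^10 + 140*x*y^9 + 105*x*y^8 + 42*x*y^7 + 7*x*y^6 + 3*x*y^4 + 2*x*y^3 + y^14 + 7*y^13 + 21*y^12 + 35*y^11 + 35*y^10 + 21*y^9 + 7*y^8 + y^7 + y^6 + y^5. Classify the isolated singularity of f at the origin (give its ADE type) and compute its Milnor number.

The Hessian of f at 0 has rank 0. Corank 2; j^3 = x^2*(x + y) has shape L^2 M (L != M), so D-series; mu = 8 gives D_8.

Type D_8, Milnor number mu = 8.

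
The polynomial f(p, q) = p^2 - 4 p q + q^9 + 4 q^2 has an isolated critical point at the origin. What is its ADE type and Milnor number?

The Hessian of f at 0 has rank 1. Corank 1: A-series; mu = 8 gives A_8.

Type A8, Milnor number mu = 8.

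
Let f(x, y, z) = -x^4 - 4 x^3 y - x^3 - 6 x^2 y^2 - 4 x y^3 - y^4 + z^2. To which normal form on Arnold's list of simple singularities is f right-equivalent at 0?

E_6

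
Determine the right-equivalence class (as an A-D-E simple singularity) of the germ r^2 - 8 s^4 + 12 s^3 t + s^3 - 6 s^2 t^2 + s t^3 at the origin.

E_{7}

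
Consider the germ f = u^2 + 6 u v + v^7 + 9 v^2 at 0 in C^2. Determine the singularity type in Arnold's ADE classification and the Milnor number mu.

The Hessian of f at 0 has rank 1. Corank 1: A-series; mu = 6 gives A_6.

Type A6, Milnor number mu = 6.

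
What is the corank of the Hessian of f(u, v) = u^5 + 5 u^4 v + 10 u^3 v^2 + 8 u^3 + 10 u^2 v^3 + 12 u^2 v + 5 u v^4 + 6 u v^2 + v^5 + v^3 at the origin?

2

Hessian at 0 has rank 0.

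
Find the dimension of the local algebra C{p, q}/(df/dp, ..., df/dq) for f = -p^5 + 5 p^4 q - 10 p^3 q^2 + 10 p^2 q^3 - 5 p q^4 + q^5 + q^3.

8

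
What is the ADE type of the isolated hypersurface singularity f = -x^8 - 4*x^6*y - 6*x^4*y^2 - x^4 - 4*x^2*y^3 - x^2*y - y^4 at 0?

D_5

The Hessian of f at 0 has rank 0. Corank 2; j^3 = -x^2*y has shape L^2 M (L != M), so D-series; mu = 5 gives D_5.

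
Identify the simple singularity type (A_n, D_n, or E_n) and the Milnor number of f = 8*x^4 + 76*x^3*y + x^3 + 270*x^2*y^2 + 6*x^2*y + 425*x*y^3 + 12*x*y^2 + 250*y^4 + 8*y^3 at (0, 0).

Type E_7, Milnor number mu = 7.

The Hessian of f at 0 has rank 0. Corank 2; j^3 = (x + 2*y)^3 is a perfect cube, so E-series; the 4-jet and mu = 7 give E_7.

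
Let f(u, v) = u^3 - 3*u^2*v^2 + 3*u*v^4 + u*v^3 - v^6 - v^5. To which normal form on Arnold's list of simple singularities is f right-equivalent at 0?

The Hessian of f at 0 is [[0, 0], [0, 0]] with rank 0, so corank 2. A Groebner basis of the Jacobian ideal J(f) in C{u,v} is {-u^2 + v^4 - v^3/3, u^3, u^2*v + u^2/3 + v^3/9, -u^2 + u*v^2 - v^3/3}; counting standard monomials gives mu = 7. Corank 2; j^3 = u^3 is a perfect cube, so E-series; the 4-jet and mu = 7 give E_7.

E_{7}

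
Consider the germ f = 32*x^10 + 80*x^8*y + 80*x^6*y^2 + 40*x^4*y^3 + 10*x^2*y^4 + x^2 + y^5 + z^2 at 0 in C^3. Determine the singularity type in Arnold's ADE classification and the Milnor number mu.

Type A4, Milnor number mu = 4.

The Hessian of f at 0 has rank 2. Corank 1: A-series; mu = 4 gives A_4.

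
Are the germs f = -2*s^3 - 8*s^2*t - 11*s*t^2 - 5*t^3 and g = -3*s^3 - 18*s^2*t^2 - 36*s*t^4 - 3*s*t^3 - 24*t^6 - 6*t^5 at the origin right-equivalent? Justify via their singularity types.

No.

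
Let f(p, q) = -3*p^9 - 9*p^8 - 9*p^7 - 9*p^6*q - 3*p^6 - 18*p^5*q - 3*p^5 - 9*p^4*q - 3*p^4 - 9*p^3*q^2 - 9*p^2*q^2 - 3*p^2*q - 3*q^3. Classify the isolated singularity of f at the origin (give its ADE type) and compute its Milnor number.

Type D_{4}, Milnor number mu = 4.

The Hessian of f at 0 has rank 0. Corank 2; j^3 = -3*q*(p^2 + q^2) splits into three distinct lines over C (the quadratic factor has nonzero discriminant), so D_4.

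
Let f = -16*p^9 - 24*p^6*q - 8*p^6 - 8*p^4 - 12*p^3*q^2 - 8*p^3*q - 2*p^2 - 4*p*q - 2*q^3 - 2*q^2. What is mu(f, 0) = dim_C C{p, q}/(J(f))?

The Hessian of f at 0 is [[-4, -4], [-4, -4]] with rank 1, so corank 1. A Groebner basis of the Jacobian ideal J(f) in C{p,q} is {q^2, p + q}; counting standard monomials gives mu = 2. Corank 1: A-series; mu = 2 gives A_2.

2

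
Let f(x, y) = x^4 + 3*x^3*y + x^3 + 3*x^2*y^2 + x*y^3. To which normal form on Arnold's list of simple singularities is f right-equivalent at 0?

E7

The Hessian of f at 0 has rank 0. Corank 2; j^3 = x^3 is a perfect cube, so E-series; the 4-jet and mu = 7 give E_7.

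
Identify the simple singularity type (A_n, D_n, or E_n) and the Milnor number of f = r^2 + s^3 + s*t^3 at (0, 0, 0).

Type E7, Milnor number mu = 7.

The Hessian of f at 0 has rank 1. Corank 2; j^3 = s^3 is a perfect cube, so E-series; the 4-jet and mu = 7 give E_7.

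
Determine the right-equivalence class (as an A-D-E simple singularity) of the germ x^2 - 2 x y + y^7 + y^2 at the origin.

The Hessian of f at 0 is [[2, -2], [-2, 2]] with rank 1, so corank 1. A Groebner basis of the Jacobian ideal J(f) in C{x,y} is {y^6, x - y}; counting standard monomials gives mu = 6. Corank 1: A-series; mu = 6 gives A_6.

A6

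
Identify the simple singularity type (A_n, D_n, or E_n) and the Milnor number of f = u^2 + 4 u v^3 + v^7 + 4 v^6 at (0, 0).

Type A_{6}, Milnor number mu = 6.

The Hessian of f at 0 is [[2, 0], [0, 0]] with rank 1, so corank 1. A Groebner basis of the Jacobian ideal J(f) in C{u,v} is {u/2 + v^3, u^2}; counting standard monomials gives mu = 6. Corank 1: A-series; mu = 6 gives A_6.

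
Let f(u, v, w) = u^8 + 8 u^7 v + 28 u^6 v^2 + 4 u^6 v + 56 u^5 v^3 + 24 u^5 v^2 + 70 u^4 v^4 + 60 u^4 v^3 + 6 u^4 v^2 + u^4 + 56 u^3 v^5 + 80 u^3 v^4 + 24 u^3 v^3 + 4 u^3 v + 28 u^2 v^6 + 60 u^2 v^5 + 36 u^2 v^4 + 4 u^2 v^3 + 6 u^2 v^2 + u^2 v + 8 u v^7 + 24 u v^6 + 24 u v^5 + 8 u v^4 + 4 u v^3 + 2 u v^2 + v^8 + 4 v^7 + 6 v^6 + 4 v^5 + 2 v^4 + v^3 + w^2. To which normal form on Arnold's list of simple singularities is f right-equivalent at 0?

D_5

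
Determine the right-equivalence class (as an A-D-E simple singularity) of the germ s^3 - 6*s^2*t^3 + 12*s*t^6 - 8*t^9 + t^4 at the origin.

The Hessian of f at 0 has rank 0. Corank 2; j^3 = s^3 is a perfect cube, so E-series; the 4-jet and mu = 6 give E_6.

E_{6}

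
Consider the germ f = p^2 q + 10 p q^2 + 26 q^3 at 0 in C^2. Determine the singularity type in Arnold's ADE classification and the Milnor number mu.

Type D_{4}, Milnor number mu = 4.

The Hessian of f at 0 is [[0, 0], [0, 0]] with rank 0, so corank 2. A Groebner basis of the Jacobian ideal J(f) in C{p,q} is {q^3, p^2 - 22*q^2, p*q + 5*q^2}; counting standard monomials gives mu = 4. Corank 2; j^3 = q*(p^2 + 10*p*q + 26*q^2) splits into three distinct lines over C (the quadratic factor has nonzero discriminant), so D_4.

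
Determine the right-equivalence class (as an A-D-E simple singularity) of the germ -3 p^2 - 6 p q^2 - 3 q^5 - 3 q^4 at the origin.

The Hessian of f at 0 is [[-6, 0], [0, 0]] with rank 1, so corank 1. A Groebner basis of the Jacobian ideal J(f) in C{p,q} is {p^2, p + q^2}; counting standard monomials gives mu = 4. Corank 1: A-series; mu = 4 gives A_4.

A4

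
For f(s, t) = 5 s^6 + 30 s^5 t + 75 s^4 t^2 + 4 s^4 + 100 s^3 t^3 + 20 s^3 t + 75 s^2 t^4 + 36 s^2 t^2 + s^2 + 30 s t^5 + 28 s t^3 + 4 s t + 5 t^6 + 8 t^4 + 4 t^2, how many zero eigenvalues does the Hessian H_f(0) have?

Hessian at 0 has rank 1.

1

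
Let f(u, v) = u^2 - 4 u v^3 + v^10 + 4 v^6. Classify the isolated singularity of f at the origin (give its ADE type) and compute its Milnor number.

Type A_{9}, Milnor number mu = 9.

The Hessian of f at 0 is [[2, 0], [0, 0]] with rank 1, so corank 1. A Groebner basis of the Jacobian ideal J(f) in C{u,v} is {u^3, -u/2 + v^3}; counting standard monomials gives mu = 9. Corank 1: A-series; mu = 9 gives A_9.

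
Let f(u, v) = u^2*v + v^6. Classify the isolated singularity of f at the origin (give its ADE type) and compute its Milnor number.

The Hessian of f at 0 has rank 0. Corank 2; j^3 = u^2*v has shape L^2 M (L != M), so D-series; mu = 7 gives D_7.

Type D_7, Milnor number mu = 7.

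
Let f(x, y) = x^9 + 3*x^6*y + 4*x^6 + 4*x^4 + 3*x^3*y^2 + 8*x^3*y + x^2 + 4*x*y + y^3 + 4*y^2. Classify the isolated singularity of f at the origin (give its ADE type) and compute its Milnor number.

The Hessian of f at 0 is [[2, 4], [4, 8]] with rank 1, so corank 1. A Groebner basis of the Jacobian ideal J(f) in C{x,y} is {y^2, x + 2*y}; counting standard monomials gives mu = 2. Corank 1: A-series; mu = 2 gives A_2.

Type A_{2}, Milnor number mu = 2.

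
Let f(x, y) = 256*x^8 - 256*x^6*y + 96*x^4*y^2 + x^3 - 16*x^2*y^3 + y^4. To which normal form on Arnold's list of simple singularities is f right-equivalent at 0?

The Hessian of f at 0 has rank 0. Corank 2; j^3 = x^3 is a perfect cube, so E-series; the 4-jet and mu = 6 give E_6.

E_6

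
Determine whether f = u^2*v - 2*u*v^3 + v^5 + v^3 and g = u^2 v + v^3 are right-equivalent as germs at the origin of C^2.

Yes.

The Hessian of f at 0 is [[0, 0], [0, 0]] with rank 0, so corank 2. A Groebner basis of the Jacobian ideal J(f) in C{u,v} is {v^3, u^2 + 3*v^2, u*v}; counting standard monomials gives mu = 4. Corank 2; j^3 = v*(u^2 + v^2) splits into three distinct lines over C (the quadratic factor has nonzero discriminant), so D_4. The Hessian of g at 0 is [[0, 0], [0, 0]] with rank 0, so corank 2. A Groebner basis of the Jacobian ideal J(g) in C{u,v} is {v^3, u^2 + 3*v^2, u*v}; counting standard monomials gives mu = 4. Corank 2; j^3 = v*(u^2 + v^2) splits into three distinct lines over C (the quadratic factor has nonzero discriminant), so D_4. Both have type D_4, hence right-equivalent.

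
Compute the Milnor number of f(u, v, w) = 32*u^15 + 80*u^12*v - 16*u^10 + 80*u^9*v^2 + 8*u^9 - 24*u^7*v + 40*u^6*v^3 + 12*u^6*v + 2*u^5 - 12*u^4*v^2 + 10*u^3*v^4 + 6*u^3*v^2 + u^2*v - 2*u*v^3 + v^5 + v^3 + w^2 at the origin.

4

The Hessian of f at 0 is [[0, 0, 0], [0, 0, 0], [0, 0, 2]] with rank 1, so corank 2. A Groebner basis of the Jacobian ideal J(f) in C{u,v,w} is {v^3, u^2 + 3*v^2, u*v, w}; counting standard monomials gives mu = 4. Corank 2; j^3 = v*(u^2 + v^2) splits into three distinct lines over C (the quadratic factor has nonzero discriminant), so D_4.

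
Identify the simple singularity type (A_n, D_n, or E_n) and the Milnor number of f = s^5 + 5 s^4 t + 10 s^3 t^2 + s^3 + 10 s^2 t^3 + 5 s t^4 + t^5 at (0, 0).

Type E_{8}, Milnor number mu = 8.

The Hessian of f at 0 is [[0, 0], [0, 0]] with rank 0, so corank 2. A Groebner basis of the Jacobian ideal J(f) in C{s,t} is {t^5, s*t^3 + t^4/4, s^2}; counting standard monomials gives mu = 8. Corank 2; j^3 = s^3 is a perfect cube, so E-series; the 5-jet and mu = 8 give E_8.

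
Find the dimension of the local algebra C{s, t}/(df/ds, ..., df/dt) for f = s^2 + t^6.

5

The Hessian of f at 0 is [[2, 0], [0, 0]] with rank 1, so corank 1. A Groebner basis of the Jacobian ideal J(f) in C{s,t} is {t^5, s}; counting standard monomials gives mu = 5. Corank 1: A-series; mu = 5 gives A_5.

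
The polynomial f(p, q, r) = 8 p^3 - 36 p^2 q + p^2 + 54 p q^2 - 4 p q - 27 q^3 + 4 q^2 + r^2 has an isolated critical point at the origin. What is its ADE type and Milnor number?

The Hessian of f at 0 is [[2, -4, 0], [-4, 8, 0], [0, 0, 2]] with rank 2, so corank 1. A Groebner basis of the Jacobian ideal J(f) in C{p,q,r} is {q^2, p - 2*q, r}; counting standard monomials gives mu = 2. Corank 1: A-series; mu = 2 gives A_2.

Type A_2, Milnor number mu = 2.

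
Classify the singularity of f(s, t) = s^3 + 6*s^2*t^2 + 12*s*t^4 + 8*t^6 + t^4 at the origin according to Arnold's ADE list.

E_{6}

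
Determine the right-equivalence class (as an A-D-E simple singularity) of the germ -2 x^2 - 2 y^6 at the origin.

A5

The Hessian of f at 0 has rank 1. Corank 1: A-series; mu = 5 gives A_5.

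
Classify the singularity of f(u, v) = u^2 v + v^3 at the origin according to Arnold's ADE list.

D4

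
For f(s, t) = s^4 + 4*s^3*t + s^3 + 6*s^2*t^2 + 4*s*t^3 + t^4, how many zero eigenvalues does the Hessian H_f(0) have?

2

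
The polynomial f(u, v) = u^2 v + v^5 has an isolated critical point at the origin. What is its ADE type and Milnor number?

The Hessian of f at 0 is [[0, 0], [0, 0]] with rank 0, so corank 2. A Groebner basis of the Jacobian ideal J(f) in C{u,v} is {u^2/5 + v^4, u^3, u*v}; counting standard monomials gives mu = 6. Corank 2; j^3 = u^2*v has shape L^2 M (L != M), so D-series; mu = 6 gives D_6.

Type D_6, Milnor number mu = 6.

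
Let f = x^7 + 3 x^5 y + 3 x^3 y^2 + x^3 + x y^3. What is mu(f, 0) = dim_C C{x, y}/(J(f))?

7

The Hessian of f at 0 has rank 0. Corank 2; j^3 = x^3 is a perfect cube, so E-series; the 4-jet and mu = 7 give E_7.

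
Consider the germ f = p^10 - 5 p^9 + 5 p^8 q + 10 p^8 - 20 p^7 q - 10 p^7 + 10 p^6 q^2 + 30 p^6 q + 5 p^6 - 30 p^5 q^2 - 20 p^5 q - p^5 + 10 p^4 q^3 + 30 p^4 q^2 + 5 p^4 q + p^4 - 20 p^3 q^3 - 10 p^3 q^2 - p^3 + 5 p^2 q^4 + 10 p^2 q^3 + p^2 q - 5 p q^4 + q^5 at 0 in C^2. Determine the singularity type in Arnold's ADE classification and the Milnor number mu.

Type D6, Milnor number mu = 6.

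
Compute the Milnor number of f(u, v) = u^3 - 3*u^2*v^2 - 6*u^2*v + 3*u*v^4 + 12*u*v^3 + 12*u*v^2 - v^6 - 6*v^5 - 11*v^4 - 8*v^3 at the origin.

The Hessian of f at 0 has rank 0. Corank 2; j^3 = (u - 2*v)^3 is a perfect cube, so E-series; the 4-jet and mu = 6 give E_6.

6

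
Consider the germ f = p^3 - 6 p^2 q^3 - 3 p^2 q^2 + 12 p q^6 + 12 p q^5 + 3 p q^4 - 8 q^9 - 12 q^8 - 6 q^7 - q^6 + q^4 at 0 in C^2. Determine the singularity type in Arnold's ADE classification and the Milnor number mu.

The Hessian of f at 0 has rank 0. Corank 2; j^3 = p^3 is a perfect cube, so E-series; the 4-jet and mu = 6 give E_6.

Type E6, Milnor number mu = 6.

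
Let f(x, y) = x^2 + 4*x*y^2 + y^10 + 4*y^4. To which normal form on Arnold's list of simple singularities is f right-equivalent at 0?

The Hessian of f at 0 is [[2, 0], [0, 0]] with rank 1, so corank 1. A Groebner basis of the Jacobian ideal J(f) in C{x,y} is {x^5, x^4*y, x/2 + y^2}; counting standard monomials gives mu = 9. Corank 1: A-series; mu = 9 gives A_9.

A_{9}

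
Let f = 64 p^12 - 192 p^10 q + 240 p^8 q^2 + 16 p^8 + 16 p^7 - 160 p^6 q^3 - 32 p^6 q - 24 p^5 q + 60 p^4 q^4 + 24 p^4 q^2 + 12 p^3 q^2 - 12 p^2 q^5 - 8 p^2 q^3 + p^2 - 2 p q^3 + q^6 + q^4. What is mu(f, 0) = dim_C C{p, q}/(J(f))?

The Hessian of f at 0 is [[2, 0], [0, 0]] with rank 1, so corank 1. A Groebner basis of the Jacobian ideal J(f) in C{p,q} is {q^3, p}; counting standard monomials gives mu = 3. Corank 1: A-series; mu = 3 gives A_3.

3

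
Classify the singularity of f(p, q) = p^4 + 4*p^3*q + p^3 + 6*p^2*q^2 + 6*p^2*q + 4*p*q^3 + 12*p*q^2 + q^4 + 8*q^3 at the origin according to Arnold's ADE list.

E6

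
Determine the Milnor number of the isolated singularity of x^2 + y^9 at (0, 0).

The Hessian of f at 0 has rank 1. Corank 1: A-series; mu = 8 gives A_8.

8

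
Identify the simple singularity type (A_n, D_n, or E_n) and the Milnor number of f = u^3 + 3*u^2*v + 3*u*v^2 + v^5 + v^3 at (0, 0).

The Hessian of f at 0 is [[0, 0], [0, 0]] with rank 0, so corank 2. A Groebner basis of the Jacobian ideal J(f) in C{u,v} is {v^4, u^2 + 2*u*v + v^2}; counting standard monomials gives mu = 8. Corank 2; j^3 = (u + v)^3 is a perfect cube, so E-series; the 5-jet and mu = 8 give E_8.

Type E_8, Milnor number mu = 8.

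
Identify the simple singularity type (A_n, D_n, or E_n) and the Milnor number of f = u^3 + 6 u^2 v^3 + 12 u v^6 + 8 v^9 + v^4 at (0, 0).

Type E_{6}, Milnor number mu = 6.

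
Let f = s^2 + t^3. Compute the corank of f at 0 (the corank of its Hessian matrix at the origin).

The Hessian at 0 is [[2, 0], [0, 0]] of rank 1; hence corank 1.

1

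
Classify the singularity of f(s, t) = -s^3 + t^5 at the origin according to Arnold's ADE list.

E8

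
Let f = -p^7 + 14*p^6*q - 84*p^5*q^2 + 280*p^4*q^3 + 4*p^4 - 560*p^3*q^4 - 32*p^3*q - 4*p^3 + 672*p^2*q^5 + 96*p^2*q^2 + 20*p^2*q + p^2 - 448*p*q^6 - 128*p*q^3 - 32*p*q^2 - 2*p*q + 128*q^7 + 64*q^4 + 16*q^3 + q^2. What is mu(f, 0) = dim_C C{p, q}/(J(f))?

6

The Hessian of f at 0 has rank 1. Corank 1: A-series; mu = 6 gives A_6.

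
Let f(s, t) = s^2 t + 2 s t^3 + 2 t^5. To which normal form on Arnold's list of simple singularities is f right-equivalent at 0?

The Hessian of f at 0 is [[0, 0], [0, 0]] with rank 0, so corank 2. A Groebner basis of the Jacobian ideal J(f) in C{s,t} is {s^3, s^2*t, -s^2/4 + s*t^2, s*t + t^3}; counting standard monomials gives mu = 6. Corank 2; j^3 = s^2*t has shape L^2 M (L != M), so D-series; mu = 6 gives D_6.

D_6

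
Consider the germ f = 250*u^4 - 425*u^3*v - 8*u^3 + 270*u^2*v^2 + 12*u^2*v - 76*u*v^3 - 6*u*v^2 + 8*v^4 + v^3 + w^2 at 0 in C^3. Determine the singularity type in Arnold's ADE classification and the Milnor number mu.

The Hessian of f at 0 is [[0, 0, 0], [0, 0, 0], [0, 0, 2]] with rank 1, so corank 2. A Groebner basis of the Jacobian ideal J(f) in C{u,v,w} is {768*u^2/25 - 768*u*v/25 + v^4 - 8*v^3/25 + 192*v^2/25, u^3 - 108*u^2/25 + 108*u*v/25 - 2*v^3/25 - 27*v^2/25, u^2*v - 152*u^2/25 + 152*u*v/25 - 14*v^3/75 - 38*v^2/25, -32*u^2/5 + u*v^2 + 32*u*v/5 - 13*v^3/30 - 8*v^2/5, w}; counting standard monomials gives mu = 7. Corank 2; j^3 = -(2*u - v)^3 is a perfect cube, so E-series; the 4-jet and mu = 7 give E_7.

Type E_{7}, Milnor number mu = 7.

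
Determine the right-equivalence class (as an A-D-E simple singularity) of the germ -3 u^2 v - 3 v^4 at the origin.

The Hessian of f at 0 is [[0, 0], [0, 0]] with rank 0, so corank 2. A Groebner basis of the Jacobian ideal J(f) in C{u,v} is {u^3, u^2/4 + v^3, u*v}; counting standard monomials gives mu = 5. Corank 2; j^3 = -3*u^2*v has shape L^2 M (L != M), so D-series; mu = 5 gives D_5.

D_5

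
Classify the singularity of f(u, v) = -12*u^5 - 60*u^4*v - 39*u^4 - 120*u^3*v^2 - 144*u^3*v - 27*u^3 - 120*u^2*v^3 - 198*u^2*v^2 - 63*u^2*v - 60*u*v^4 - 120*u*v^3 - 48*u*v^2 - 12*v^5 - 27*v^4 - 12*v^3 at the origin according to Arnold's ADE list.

D_{5}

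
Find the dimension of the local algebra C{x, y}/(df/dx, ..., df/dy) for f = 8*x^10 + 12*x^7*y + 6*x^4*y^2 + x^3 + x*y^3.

The Hessian of f at 0 has rank 0. Corank 2; j^3 = x^3 is a perfect cube, so E-series; the 4-jet and mu = 7 give E_7.

7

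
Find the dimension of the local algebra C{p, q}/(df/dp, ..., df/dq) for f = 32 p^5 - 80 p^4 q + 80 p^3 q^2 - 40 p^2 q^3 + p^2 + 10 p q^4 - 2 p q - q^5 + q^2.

4

The Hessian of f at 0 has rank 1. Corank 1: A-series; mu = 4 gives A_4.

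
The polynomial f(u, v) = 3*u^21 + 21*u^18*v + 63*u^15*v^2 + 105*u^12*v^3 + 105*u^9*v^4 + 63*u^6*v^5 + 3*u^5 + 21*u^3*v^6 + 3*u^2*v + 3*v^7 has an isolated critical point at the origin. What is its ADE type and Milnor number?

Type D8, Milnor number mu = 8.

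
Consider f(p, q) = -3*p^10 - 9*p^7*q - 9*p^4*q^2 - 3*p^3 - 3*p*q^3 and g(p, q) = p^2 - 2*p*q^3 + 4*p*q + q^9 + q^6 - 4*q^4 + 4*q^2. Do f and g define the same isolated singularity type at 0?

No.

The Hessian of f at 0 has rank 0. Corank 2; j^3 = -3*p^3 is a perfect cube, so E-series; the 4-jet and mu = 7 give E_7. The Hessian of g at 0 has rank 1. Corank 1: A-series; mu = 8 gives A_8. f is E_7 but g is A_8, hence not right-equivalent.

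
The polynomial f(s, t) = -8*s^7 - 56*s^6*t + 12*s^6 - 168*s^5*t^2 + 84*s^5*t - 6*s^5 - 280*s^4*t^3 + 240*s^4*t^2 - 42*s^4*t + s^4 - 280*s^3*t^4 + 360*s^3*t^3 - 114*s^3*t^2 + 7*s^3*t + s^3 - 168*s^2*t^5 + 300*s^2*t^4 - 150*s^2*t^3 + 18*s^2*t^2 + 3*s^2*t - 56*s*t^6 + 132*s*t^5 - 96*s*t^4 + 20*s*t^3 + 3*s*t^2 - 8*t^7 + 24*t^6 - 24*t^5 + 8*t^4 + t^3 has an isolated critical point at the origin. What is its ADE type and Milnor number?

Type E_{7}, Milnor number mu = 7.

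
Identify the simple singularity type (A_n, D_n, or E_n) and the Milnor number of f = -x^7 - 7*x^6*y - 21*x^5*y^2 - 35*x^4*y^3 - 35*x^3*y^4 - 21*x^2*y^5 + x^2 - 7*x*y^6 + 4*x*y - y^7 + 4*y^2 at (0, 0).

Type A6, Milnor number mu = 6.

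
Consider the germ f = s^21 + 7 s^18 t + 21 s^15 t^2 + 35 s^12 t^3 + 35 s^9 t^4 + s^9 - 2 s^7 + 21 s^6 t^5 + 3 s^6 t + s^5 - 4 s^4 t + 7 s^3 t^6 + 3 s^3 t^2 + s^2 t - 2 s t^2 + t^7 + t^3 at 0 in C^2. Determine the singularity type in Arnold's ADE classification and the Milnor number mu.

Type D_8, Milnor number mu = 8.

The Hessian of f at 0 has rank 0. Corank 2; j^3 = t*(s - t)^2 has shape L^2 M (L != M), so D-series; mu = 8 gives D_8.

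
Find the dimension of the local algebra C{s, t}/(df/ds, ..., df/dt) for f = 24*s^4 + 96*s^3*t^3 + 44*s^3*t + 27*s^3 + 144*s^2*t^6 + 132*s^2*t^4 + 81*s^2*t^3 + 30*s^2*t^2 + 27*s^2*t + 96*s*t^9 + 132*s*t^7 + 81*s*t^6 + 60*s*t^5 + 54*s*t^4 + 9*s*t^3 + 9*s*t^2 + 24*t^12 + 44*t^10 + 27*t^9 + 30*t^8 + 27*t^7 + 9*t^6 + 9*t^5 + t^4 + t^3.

7

The Hessian of f at 0 is [[0, 0], [0, 0]] with rank 0, so corank 2. A Groebner basis of the Jacobian ideal J(f) in C{s,t} is {19683*s^2/4 + 6561*s*t/2 + t^4 + 27*t^3/4 + 2187*t^2/4, s^3 + 135*s^2/4 + 45*s*t/2 + t^3/12 + 15*t^2/4, s^2*t - 243*s^2/4 - 81*s*t/2 - 7*t^3/36 - 27*t^2/4, 81*s^2 + s*t^2 + 54*s*t + 4*t^3/9 + 9*t^2}; counting standard monomials gives mu = 7. Corank 2; j^3 = (3*s + t)^3 is a perfect cube, so E-series; the 4-jet and mu = 7 give E_7.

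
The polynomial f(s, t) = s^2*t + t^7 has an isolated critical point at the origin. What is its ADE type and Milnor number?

The Hessian of f at 0 has rank 0. Corank 2; j^3 = s^2*t has shape L^2 M (L != M), so D-series; mu = 8 gives D_8.

Type D_{8}, Milnor number mu = 8.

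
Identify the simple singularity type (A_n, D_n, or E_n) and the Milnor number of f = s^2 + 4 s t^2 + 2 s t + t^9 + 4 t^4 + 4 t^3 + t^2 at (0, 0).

Type A_{8}, Milnor number mu = 8.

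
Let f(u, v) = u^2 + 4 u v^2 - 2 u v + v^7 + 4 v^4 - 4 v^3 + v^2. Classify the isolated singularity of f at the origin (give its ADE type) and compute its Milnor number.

Type A_{6}, Milnor number mu = 6.

The Hessian of f at 0 has rank 1. Corank 1: A-series; mu = 6 gives A_6.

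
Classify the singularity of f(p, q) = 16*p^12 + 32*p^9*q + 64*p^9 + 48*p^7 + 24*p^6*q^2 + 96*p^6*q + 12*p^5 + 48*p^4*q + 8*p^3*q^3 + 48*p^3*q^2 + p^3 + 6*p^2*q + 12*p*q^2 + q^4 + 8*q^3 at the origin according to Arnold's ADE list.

E6

The Hessian of f at 0 is [[0, 0], [0, 0]] with rank 0, so corank 2. A Groebner basis of the Jacobian ideal J(f) in C{p,q} is {q^3, p^2 + 4*p*q + 4*q^2}; counting standard monomials gives mu = 6. Corank 2; j^3 = (p + 2*q)^3 is a perfect cube, so E-series; the 4-jet and mu = 6 give E_6.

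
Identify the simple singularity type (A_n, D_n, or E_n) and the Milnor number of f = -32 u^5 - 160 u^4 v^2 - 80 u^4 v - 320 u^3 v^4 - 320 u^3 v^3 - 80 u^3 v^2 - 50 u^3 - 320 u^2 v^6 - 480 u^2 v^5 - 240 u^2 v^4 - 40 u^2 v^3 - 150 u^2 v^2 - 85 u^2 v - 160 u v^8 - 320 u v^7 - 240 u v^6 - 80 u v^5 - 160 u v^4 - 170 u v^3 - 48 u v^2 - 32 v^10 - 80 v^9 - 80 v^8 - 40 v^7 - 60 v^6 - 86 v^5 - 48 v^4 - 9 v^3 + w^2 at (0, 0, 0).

Type D_{6}, Milnor number mu = 6.

The Hessian of f at 0 is [[0, 0, 0], [0, 0, 0], [0, 0, 2]] with rank 1, so corank 2. A Groebner basis of the Jacobian ideal J(f) in C{u,v,w} is {u^3 + 84321*u^2/78100 + 210789*u*v/195250 + 101169*v^2/390500, u^2*v - 4683*u^2/3905 - 21069*u*v/19525 - 4212*v^2/19525, 3119*u^2/3124 + u*v^2 + 4671*u*v/7810 - 9*v^2/15620, 5*u^2/1562 + 784*u*v/781 + v^3 + 939*v^2/1562, w}; counting standard monomials gives mu = 6. Corank 2; j^3 = -(2*u + v)*(5*u + 3*v)^2 has shape L^2 M (L != M), so D-series; mu = 6 gives D_6.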